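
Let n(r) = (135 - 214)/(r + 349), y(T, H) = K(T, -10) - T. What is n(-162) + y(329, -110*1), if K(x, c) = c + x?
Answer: -1949/187 ≈ -10.422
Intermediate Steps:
y(T, H) = -10 (y(T, H) = (-10 + T) - T = -10)
n(r) = -79/(349 + r)
n(-162) + y(329, -110*1) = -79/(349 - 162) - 10 = -79/187 - 10 = -1949/187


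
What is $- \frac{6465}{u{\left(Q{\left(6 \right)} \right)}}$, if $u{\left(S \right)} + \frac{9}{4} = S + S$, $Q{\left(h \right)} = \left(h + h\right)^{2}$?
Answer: $- \frac{8620}{381} \approx -22.625$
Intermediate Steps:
$Q{\left(h \right)} = 4 h^{2}$ ($Q{\left(h \right)} = \left(2 h\right)^{2} = 4 h^{2}$)
$u{\left(S \right)} = - \frac{9}{4} + 2 S$ ($u{\left(S \right)} = - \frac{9}{4} + \left(S + S\right) = - \frac{9}{4} + 2 S$)
$- \frac{6465}{u{\left(Q{\left(6 \right)} \right)}} = - \frac{6465}{- \frac{9}{4} + 2 \cdot 4 \cdot 6^{2}} = - \frac{6465}{- \frac{9}{4} + 2 \cdot 4 \cdot 36} = - \frac{6465}{- \frac{9}{4} + 2 \cdot 144} = - \frac{6465}{- \frac{9}{4} + 288} = - \frac{6465}{\frac{1143}{4}} = \left(-6465\right) \frac{4}{1143} = - \frac{8620}{381}$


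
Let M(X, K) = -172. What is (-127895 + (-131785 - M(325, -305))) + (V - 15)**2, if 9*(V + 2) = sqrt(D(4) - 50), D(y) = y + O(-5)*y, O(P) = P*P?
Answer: -259508 + (51 - sqrt(6))**2/9 ≈ -2.5925e+5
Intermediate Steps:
O(P) = P**2
D(y) = 26*y (D(y) = y + (-5)**2*y = y + 25*y = 26*y)
V = -2 + sqrt(6)/3 (V = -2 + sqrt(26*4 - 50)/9 = -2 + sqrt(104 - 50)/9 = -2 + sqrt(54)/9 = -2 + (3*sqrt(6))/9 = -2 + sqrt(6)/3 ≈ -1.1835)
(-127895 + (-131785 - M(325, -305))) + (V - 15)**2 = (-127895 + (-131785 - 1*(-172))) + ((-2 + sqrt(6)/3) - 15)**2 = (-127895 + (-131785 + 172)) + (-17 + sqrt(6)/3)**2 = (-127895 - 131613) + (-17 + sqrt(6)/3)**2 = -259508 + (-17 + sqrt(6)/3)**2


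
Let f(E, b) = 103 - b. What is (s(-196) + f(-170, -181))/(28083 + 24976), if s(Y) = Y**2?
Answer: 38700/53059 ≈ 0.72938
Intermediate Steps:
(s(-196) + f(-170, -181))/(28083 + 24976) = ((-196)**2 + (103 - 1*(-181)))/(28083 + 24976) = (38416 + (103 + 181))/53059 = (38416 + 284)*(1/53059) = 38700*(1/53059) = 38700/53059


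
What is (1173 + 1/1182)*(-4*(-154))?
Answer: 427037996/591 ≈ 7.2257e+5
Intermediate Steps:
(1173 + 1/1182)*(-4*(-154)) = (1173 + 1/1182)*616 = (1386487/1182)*616 = 427037996/591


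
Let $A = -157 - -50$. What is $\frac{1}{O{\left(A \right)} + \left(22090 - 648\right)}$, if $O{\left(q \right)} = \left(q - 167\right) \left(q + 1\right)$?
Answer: $\frac{1}{50486} \approx 1.9807 \cdot 10^{-5}$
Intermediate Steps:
$A = -107$ ($A = -157 + 50 = -107$)
$O{\left(q \right)} = \left(1 + q\right) \left(-167 + q\right)$ ($O{\left(q \right)} = \left(-167 + q\right) \left(1 + q\right) = \left(1 + q\right) \left(-167 + q\right)$)
$\frac{1}{O{\left(A \right)} + \left(22090 - 648\right)} = \frac{1}{\left(-167 + \left(-107\right)^{2} - -17762\right) + \left(22090 - 648\right)} = \frac{1}{\left(-167 + 11449 + 17762\right) + \left(22090 - 648\right)} = \frac{1}{29044 + 21442} = \frac{1}{50486}$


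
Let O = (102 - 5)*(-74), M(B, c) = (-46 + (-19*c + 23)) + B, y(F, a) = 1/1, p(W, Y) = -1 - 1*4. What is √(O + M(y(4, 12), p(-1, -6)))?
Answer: 7*I*√145 ≈ 84.291*I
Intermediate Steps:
p(W, Y) = -5 (p(W, Y) = -1 - 4 = -5)
y(F, a) = 1
M(B, c) = -23 + B - 19*c (M(B, c) = (-46 + (23 - 19*c)) + B = (-23 - 19*c) + B = -23 + B - 19*c)
O = -7178 (O = 97*(-74) = -7178)
√(O + M(y(4, 12), p(-1, -6))) = √(-7178 + (-23 + 1 - 19*(-5))) = √(-7178 + (-23 + 1 + 95)) = √(-7178 + 73) = √(-7105) = 7*I*√145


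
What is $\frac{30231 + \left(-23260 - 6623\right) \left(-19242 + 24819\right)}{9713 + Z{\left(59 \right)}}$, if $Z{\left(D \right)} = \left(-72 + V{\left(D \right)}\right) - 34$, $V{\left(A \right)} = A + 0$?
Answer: $- \frac{3085690}{179} \approx -17239.0$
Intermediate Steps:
$V{\left(A \right)} = A$
$Z{\left(D \right)} = -106 + D$ ($Z{\left(D \right)} = \left(-72 + D\right) - 34 = -106 + D$)
$\frac{30231 + \left(-23260 - 6623\right) \left(-19242 + 24819\right)}{9713 + Z{\left(59 \right)}} = \frac{30231 + \left(-23260 - 6623\right) \left(-19242 + 24819\right)}{9713 + \left(-106 + 59\right)} = \frac{30231 - 166657491}{9713 - 47} = \frac{30231 - 166657491}{9666} = \left(-166627260\right) \frac{1}{9666} = - \frac{3085690}{179}$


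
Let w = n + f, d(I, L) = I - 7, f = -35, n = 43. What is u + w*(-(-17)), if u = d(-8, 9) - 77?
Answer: 44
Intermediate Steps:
d(I, L) = -7 + I
u = -92 (u = (-7 - 8) - 77 = -15 - 77 = -92)
w = 8 (w = 43 - 35 = 8)
u + w*(-(-17)) = -92 + 8*(-(-17)) = -92 + 8*(-1*(-17)) = -92 + 8*17 = -92 + 136 = 44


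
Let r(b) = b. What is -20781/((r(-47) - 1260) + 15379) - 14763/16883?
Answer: -558590559/237577576 ≈ -2.3512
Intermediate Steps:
-20781/((r(-47) - 1260) + 15379) - 14763/16883 = -20781/((-47 - 1260) + 15379) - 14763/16883 = -20781/(-1307 + 15379) - 14763*1/16883 = -20781/14072 - 14763/16883 = -558590559/237577576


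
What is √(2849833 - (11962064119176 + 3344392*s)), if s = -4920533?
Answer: 3*√499347770177 ≈ 2.1199e+6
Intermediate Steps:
√(2849833 - (11962064119176 + 3344392*s)) = √(2849833 - 3344392/(1/(-4920533 + 3576753))) = √(2849833 - 3344392/(1/(-1343780))) = √(2849833 - 3344392/(-1/1343780)) = √(2849833 - 3344392*(-1343780)) = √(2849833 + 4494127081760) = √4494129931593 = 3*√499347770177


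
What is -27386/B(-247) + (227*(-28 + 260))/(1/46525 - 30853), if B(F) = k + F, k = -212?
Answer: 1591091961361/27452710134 ≈ 57.958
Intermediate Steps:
B(F) = -212 + F
-27386/B(-247) + (227*(-28 + 260))/(1/46525 - 30853) = -27386/(-212 - 247) + (227*(-28 + 260))/(1/46525 - 30853) = -27386/(-459) + (227*232)/(1/46525 - 30853) = -27386*(-1/459) + 52664/(-1435435824/46525) = 27386/459 + 52664*(-46525/1435435824) = 27386/459 - 306274075/179429478 = 1591091961361/27452710134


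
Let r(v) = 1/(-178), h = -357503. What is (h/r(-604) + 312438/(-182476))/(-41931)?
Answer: -829425527839/546528654 ≈ -1517.6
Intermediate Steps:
r(v) = -1/178
(h/r(-604) + 312438/(-182476))/(-41931) = (-357503/(-1/178) + 312438/(-182476))/(-41931) = (-357503*(-178) + 312438*(-1/182476))*(-1/41931) = (63635534 - 22317/13034)*(-1/41931) = (829425527839/13034)*(-1/41931) = -829425527839/546528654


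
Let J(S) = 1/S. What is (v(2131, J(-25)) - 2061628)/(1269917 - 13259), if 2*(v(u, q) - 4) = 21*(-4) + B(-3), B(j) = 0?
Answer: -343611/209443 ≈ -1.6406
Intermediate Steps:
v(u, q) = -38 (v(u, q) = 4 + (21*(-4) + 0)/2 = 4 + (-84 + 0)/2 = 4 + (1/2)*(-84) = 4 - 42 = -38)
(v(2131, J(-25)) - 2061628)/(1269917 - 13259) = (-38 - 2061628)/(1269917 - 13259) = -2061666/1256658 = -2061666*1/1256658 = -343611/209443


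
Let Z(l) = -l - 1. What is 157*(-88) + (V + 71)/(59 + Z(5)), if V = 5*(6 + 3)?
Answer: -732132/53 ≈ -13814.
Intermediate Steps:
V = 45 (V = 5*9 = 45)
Z(l) = -1 - l
157*(-88) + (V + 71)/(59 + Z(5)) = 157*(-88) + (45 + 71)/(59 + (-1 - 1*5)) = -13816 + 116/(59 + (-1 - 5)) = -13816 + 116/(59 - 6) = -13816 + 116/53 = -732132/53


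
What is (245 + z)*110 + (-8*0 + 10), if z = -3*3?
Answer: 25970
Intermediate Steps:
z = -9
(245 + z)*110 + (-8*0 + 10) = (245 - 9)*110 + (-8*0 + 10) = 236*110 + (0 + 10) = 25960 + 10 = 25970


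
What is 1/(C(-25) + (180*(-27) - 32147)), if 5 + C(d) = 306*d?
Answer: -1/44662 ≈ -2.2390e-5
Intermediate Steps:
C(d) = -5 + 306*d
1/(C(-25) + (180*(-27) - 32147)) = 1/((-5 + 306*(-25)) + (180*(-27) - 32147)) = 1/((-5 - 7650) + (-4860 - 32147)) = 1/(-7655 - 37007) = 1/(-44662) = -1/44662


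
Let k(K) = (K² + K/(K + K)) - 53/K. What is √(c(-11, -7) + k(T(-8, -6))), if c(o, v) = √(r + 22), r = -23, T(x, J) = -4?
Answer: √(119 + 4*I)/2 ≈ 5.4551 + 0.091657*I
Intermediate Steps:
k(K) = ½ + K² - 53/K (k(K) = (K² + K/((2*K))) - 53/K = (K² + (1/(2*K))*K) - 53/K = (K² + ½) - 53/K = (½ + K²) - 53/K = ½ + K² - 53/K)
c(o, v) = I (c(o, v) = √(-23 + 22) = √(-1) = I)
√(c(-11, -7) + k(T(-8, -6))) = √(I + (-53 + (-4)³ + (½)*(-4))/(-4)) = √(I - (-53 - 64 - 2)/4) = √(I - ¼*(-119)) = √(I + 119/4) = √(119/4 + I)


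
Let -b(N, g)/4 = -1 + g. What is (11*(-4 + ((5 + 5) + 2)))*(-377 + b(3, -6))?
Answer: -30712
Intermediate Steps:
b(N, g) = 4 - 4*g (b(N, g) = -4*(-1 + g) = 4 - 4*g)
(11*(-4 + ((5 + 5) + 2)))*(-377 + b(3, -6)) = (11*(-4 + ((5 + 5) + 2)))*(-377 + (4 - 4*(-6))) = (11*(-4 + (10 + 2)))*(-377 + (4 + 24)) = (11*(-4 + 12))*(-377 + 28) = (11*8)*(-349) = 88*(-349) = -30712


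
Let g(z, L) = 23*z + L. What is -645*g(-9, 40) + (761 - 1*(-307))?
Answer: 108783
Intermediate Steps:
g(z, L) = L + 23*z
-645*g(-9, 40) + (761 - 1*(-307)) = -645*(40 + 23*(-9)) + (761 - 1*(-307)) = -645*(40 - 207) + (761 + 307) = -645*(-167) + 1068 = 107715 + 1068 = 108783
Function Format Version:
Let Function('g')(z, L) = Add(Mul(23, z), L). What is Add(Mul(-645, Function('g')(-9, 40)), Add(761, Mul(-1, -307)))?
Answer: 108783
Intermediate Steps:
Function('g')(z, L) = Add(L, Mul(23, z))
Add(Mul(-645, Function('g')(-9, 40)), Add(761, Mul(-1, -307))) = Add(Mul(-645, Add(40, Mul(23, -9))), Add(761, Mul(-1, -307))) = Add(Mul(-645, Add(40, -207)), Add(761, 307)) = Add(Mul(-645, -167), 1068) = Add(107715, 1068) = 108783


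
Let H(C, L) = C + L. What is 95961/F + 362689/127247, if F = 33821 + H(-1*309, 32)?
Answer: 24376789183/4268373368 ≈ 5.7110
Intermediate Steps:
F = 33544 (F = 33821 + (-1*309 + 32) = 33821 + (-309 + 32) = 33821 - 277 = 33544)
95961/F + 362689/127247 = 95961/33544 + 362689/127247 = 24376789183/4268373368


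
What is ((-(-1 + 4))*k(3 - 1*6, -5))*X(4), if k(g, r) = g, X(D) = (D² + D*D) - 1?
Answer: 279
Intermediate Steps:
X(D) = -1 + 2*D² (X(D) = (D² + D²) - 1 = 2*D² - 1 = -1 + 2*D²)
((-(-1 + 4))*k(3 - 1*6, -5))*X(4) = ((-(-1 + 4))*(3 - 1*6))*(-1 + 2*4²) = ((-1*3)*(3 - 6))*(-1 + 2*16) = (-3*(-3))*(-1 + 32) = 9*31 = 279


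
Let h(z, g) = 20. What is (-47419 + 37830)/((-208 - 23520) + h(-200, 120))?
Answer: 9589/23708 ≈ 0.40446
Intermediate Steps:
(-47419 + 37830)/((-208 - 23520) + h(-200, 120)) = (-47419 + 37830)/((-208 - 23520) + 20) = -9589/(-23728 + 20) = -9589/(-23708) = -9589*(-1/23708) = 9589/23708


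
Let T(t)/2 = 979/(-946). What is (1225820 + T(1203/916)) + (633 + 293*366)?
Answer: 57348624/43 ≈ 1.3337e+6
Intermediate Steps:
T(t) = -89/43 (T(t) = 2*(979/(-946)) = 2*(979*(-1/946)) = 2*(-89/86) = -89/43)
(1225820 + T(1203/916)) + (633 + 293*366) = (1225820 - 89/43) + (633 + 293*366) = 52710171/43 + (633 + 107238) = 52710171/43 + 107871 = 57348624/43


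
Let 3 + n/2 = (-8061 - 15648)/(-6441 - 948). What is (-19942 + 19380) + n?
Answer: -1383178/2463 ≈ -561.58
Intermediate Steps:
n = 1028/2463 (n = -6 + 2*((-8061 - 15648)/(-6441 - 948)) = -6 + 2*(-23709/(-7389)) = -6 + 2*(-23709*(-1/7389)) = -6 + 2*(7903/2463) = -6 + 15806/2463 = 1028/2463 ≈ 0.41738)
(-19942 + 19380) + n = (-19942 + 19380) + 1028/2463 = -562 + 1028/2463 = -1383178/2463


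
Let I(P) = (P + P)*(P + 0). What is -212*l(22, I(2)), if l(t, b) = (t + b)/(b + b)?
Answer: -795/2 ≈ -397.50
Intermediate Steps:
I(P) = 2*P² (I(P) = (2*P)*P = 2*P²)
l(t, b) = (b + t)/(2*b) (l(t, b) = (b + t)/((2*b)) = (b + t)*(1/(2*b)) = (b + t)/(2*b))
-212*l(22, I(2)) = -106*(2*2² + 22)/(2*2²) = -106*(2*4 + 22)/(2*4) = -106*(8 + 22)/8 = -106*30/8 = -212*15/8 = -795/2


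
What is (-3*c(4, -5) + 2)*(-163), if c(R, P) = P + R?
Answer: -815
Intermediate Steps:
(-3*c(4, -5) + 2)*(-163) = (-3*(-5 + 4) + 2)*(-163) = (-3*(-1) + 2)*(-163) = (3 + 2)*(-163) = 5*(-163) = -815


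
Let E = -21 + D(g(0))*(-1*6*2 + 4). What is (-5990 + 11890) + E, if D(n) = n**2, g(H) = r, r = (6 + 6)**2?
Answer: -160009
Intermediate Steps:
r = 144 (r = 12**2 = 144)
g(H) = 144
E = -165909 (E = -21 + 144**2*(-1*6*2 + 4) = -21 + 20736*(-6*2 + 4) = -21 + 20736*(-12 + 4) = -21 + 20736*(-8) = -21 - 165888 = -165909)
(-5990 + 11890) + E = (-5990 + 11890) - 165909 = 5900 - 165909 = -160009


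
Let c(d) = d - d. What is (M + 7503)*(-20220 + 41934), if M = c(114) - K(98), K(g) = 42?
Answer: 162008154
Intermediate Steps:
c(d) = 0
M = -42 (M = 0 - 1*42 = 0 - 42 = -42)
(M + 7503)*(-20220 + 41934) = (-42 + 7503)*(-20220 + 41934) = 7461*21714 = 162008154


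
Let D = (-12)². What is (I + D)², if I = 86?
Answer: 52900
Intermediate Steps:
D = 144
(I + D)² = (86 + 144)² = 230² = 52900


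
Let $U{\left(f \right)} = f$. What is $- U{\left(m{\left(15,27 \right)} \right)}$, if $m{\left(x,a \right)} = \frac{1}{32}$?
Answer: $- \frac{1}{32} \approx -0.03125$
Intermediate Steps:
$m{\left(x,a \right)} = \frac{1}{32}$
$- U{\left(m{\left(15,27 \right)} \right)} = \left(-1\right) \frac{1}{32} = - \frac{1}{32}$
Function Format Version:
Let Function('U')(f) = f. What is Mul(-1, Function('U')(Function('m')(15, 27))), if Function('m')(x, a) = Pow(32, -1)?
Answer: Rational(-1, 32) ≈ -0.031250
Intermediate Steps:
Function('m')(x, a) = Rational(1, 32)
Mul(-1, Function('U')(Function('m')(15, 27))) = Mul(-1, Rational(1, 32)) = Rational(-1, 32)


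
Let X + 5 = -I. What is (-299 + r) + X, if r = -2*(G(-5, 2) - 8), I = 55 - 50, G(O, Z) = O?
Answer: -283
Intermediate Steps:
I = 5
X = -10 (X = -5 - 1*5 = -5 - 5 = -10)
r = 26 (r = -2*(-5 - 8) = -2*(-13) = 26)
(-299 + r) + X = (-299 + 26) - 10 = -273 - 10 = -283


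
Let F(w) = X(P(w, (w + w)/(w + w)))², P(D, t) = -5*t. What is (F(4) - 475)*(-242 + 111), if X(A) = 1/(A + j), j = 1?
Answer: 995469/16 ≈ 62217.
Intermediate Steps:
X(A) = 1/(1 + A) (X(A) = 1/(A + 1) = 1/(1 + A))
F(w) = 1/16 (F(w) = (1/(1 - 5*(w + w)/(w + w)))² = (1/(1 - 5*2*w/(2*w)))² = (1/(1 - 5*2*w*1/(2*w)))² = (1/(1 - 5*1))² = (1/(1 - 5))² = (1/(-4))² = (-¼)² = 1/16)
(F(4) - 475)*(-242 + 111) = (1/16 - 475)*(-242 + 111) = -7599/16*(-131) = 995469/16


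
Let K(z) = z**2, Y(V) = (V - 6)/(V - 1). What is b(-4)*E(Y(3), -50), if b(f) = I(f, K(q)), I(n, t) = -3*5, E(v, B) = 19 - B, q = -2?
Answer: -1035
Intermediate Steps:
Y(V) = (-6 + V)/(-1 + V)
I(n, t) = -15
b(f) = -15
b(-4)*E(Y(3), -50) = -15*(19 - 1*(-50)) = -15*(19 + 50) = -15*69 = -1035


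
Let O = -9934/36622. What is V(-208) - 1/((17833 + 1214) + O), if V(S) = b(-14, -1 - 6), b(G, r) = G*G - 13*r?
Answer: 100095436239/348764650 ≈ 287.00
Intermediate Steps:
O = -4967/18311 (O = -9934*1/36622 = -4967/18311 ≈ -0.27126)
b(G, r) = G² - 13*r
V(S) = 287 (V(S) = (-14)² - 13*(-1 - 6) = 196 - 13*(-7) = 196 + 91 = 287)
V(-208) - 1/((17833 + 1214) + O) = 287 - 1/((17833 + 1214) - 4967/18311) = 287 - 1/(19047 - 4967/18311) = 287 - 1/348764650/18311 = 287 - 1*18311/348764650 = 287 - 18311/348764650 = 100095436239/348764650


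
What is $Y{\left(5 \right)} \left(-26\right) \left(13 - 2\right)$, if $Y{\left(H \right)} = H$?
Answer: $-1430$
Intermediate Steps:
$Y{\left(5 \right)} \left(-26\right) \left(13 - 2\right) = 5 \left(-26\right) \left(13 - 2\right) = - 130 \left(13 - 2\right) = \left(-130\right) 11 = -1430$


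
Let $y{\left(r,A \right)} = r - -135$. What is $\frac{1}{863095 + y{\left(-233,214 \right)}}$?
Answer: $\frac{1}{862997} \approx 1.1588 \cdot 10^{-6}$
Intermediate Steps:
$y{\left(r,A \right)} = 135 + r$ ($y{\left(r,A \right)} = r + 135 = 135 + r$)
$\frac{1}{863095 + y{\left(-233,214 \right)}} = \frac{1}{863095 + \left(135 - 233\right)} = \frac{1}{863095 - 98} = \frac{1}{862997}$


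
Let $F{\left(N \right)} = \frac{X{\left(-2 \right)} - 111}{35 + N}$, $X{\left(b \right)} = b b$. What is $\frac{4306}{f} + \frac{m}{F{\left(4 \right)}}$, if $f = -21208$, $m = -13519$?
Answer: $\frac{5590633193}{1134628} \approx 4927.3$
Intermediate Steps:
$X{\left(b \right)} = b^{2}$
$F{\left(N \right)} = - \frac{107}{35 + N}$ ($F{\left(N \right)} = \frac{\left(-2\right)^{2} - 111}{35 + N} = \frac{4 - 111}{35 + N} = - \frac{107}{35 + N}$)
$\frac{4306}{f} + \frac{m}{F{\left(4 \right)}} = \frac{4306}{-21208} - \frac{13519}{\left(-107\right) \frac{1}{35 + 4}} = 4306 \left(- \frac{1}{21208}\right) - \frac{13519}{\left(-107\right) \frac{1}{39}} = - \frac{2153}{10604} - \frac{13519}{\left(-107\right) \frac{1}{39}} = - \frac{2153}{10604} - \frac{13519}{- \frac{107}{39}} = - \frac{2153}{10604} - - \frac{527241}{107} = - \frac{2153}{10604} + \frac{527241}{107} = \frac{5590633193}{1134628}$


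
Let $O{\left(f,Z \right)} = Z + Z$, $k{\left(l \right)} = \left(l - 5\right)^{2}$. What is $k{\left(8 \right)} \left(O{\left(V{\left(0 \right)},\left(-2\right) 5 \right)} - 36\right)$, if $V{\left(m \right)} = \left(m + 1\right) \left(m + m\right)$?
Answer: $-504$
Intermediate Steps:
$V{\left(m \right)} = 2 m \left(1 + m\right)$ ($V{\left(m \right)} = \left(1 + m\right) 2 m = 2 m \left(1 + m\right)$)
$k{\left(l \right)} = \left(-5 + l\right)^{2}$
$O{\left(f,Z \right)} = 2 Z$
$k{\left(8 \right)} \left(O{\left(V{\left(0 \right)},\left(-2\right) 5 \right)} - 36\right) = \left(-5 + 8\right)^{2} \left(2 \left(\left(-2\right) 5\right) - 36\right) = 3^{2} \left(2 \left(-10\right) - 36\right) = 9 \left(-20 - 36\right) = 9 \left(-56\right) = -504$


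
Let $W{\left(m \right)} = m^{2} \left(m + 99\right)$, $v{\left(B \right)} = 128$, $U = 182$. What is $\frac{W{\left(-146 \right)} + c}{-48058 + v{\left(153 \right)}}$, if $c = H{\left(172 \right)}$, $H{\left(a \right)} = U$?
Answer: $\frac{100167}{4793} \approx 20.899$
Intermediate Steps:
$H{\left(a \right)} = 182$
$c = 182$
$W{\left(m \right)} = m^{2} \left(99 + m\right)$
$\frac{W{\left(-146 \right)} + c}{-48058 + v{\left(153 \right)}} = \frac{\left(-146\right)^{2} \left(99 - 146\right) + 182}{-48058 + 128} = \frac{21316 \left(-47\right) + 182}{-47930} = \left(-1001852 + 182\right) \left(- \frac{1}{47930}\right) = \left(-1001670\right) \left(- \frac{1}{47930}\right) = \frac{100167}{4793}$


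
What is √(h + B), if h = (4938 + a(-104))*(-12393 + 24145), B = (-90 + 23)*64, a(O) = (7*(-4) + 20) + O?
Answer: 4*√3544429 ≈ 7530.7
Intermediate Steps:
a(O) = -8 + O (a(O) = (-28 + 20) + O = -8 + O)
B = -4288 (B = -67*64 = -4288)
h = 56715152 (h = (4938 + (-8 - 104))*(-12393 + 24145) = (4938 - 112)*11752 = 4826*11752 = 56715152)
√(h + B) = √(56715152 - 4288) = √56710864 = 4*√3544429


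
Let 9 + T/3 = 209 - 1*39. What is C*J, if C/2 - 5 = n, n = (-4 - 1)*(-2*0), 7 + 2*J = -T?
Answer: -2450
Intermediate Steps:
T = 483 (T = -27 + 3*(209 - 1*39) = -27 + 3*(209 - 39) = -27 + 3*170 = -27 + 510 = 483)
J = -245 (J = -7/2 + (-1*483)/2 = -7/2 + (1/2)*(-483) = -7/2 - 483/2 = -245)
n = 0 (n = -5*0 = 0)
C = 10 (C = 10 + 2*0 = 10 + 0 = 10)
C*J = 10*(-245) = -2450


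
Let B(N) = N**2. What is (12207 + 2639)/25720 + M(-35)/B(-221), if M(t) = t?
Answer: 362096643/628095260 ≈ 0.57650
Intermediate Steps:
(12207 + 2639)/25720 + M(-35)/B(-221) = (12207 + 2639)/25720 - 35/((-221)**2) = 14846*(1/25720) - 35/48841 = 7423/12860 - 35*1/48841 = 7423/12860 - 35/48841 = 362096643/628095260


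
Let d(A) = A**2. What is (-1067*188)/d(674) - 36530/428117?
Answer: -25618315003/48620819573 ≈ -0.52690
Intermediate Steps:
(-1067*188)/d(674) - 36530/428117 = (-1067*188)/(674**2) - 36530/428117 = -200596/454276 - 36530*1/428117 = -200596*1/454276 - 36530/428117 = -50149/113569 - 36530/428117 = -25618315003/48620819573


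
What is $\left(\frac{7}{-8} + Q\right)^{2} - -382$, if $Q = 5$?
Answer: $\frac{25537}{64} \approx 399.02$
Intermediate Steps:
$\left(\frac{7}{-8} + Q\right)^{2} - -382 = \left(\frac{7}{-8} + 5\right)^{2} - -382 = \left(7 \left(- \frac{1}{8}\right) + 5\right)^{2} + 382 = \left(- \frac{7}{8} + 5\right)^{2} + 382 = \left(\frac{33}{8}\right)^{2} + 382 = \frac{1089}{64} + 382 = \frac{25537}{64}$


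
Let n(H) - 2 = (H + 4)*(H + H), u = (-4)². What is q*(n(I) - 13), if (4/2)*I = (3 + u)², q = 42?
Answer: 2796927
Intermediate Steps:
u = 16
I = 361/2 (I = (3 + 16)²/2 = (½)*19² = (½)*361 = 361/2 ≈ 180.50)
n(H) = 2 + 2*H*(4 + H) (n(H) = 2 + (H + 4)*(H + H) = 2 + (4 + H)*(2*H) = 2 + 2*H*(4 + H))
q*(n(I) - 13) = 42*((2 + 2*(361/2)² + 8*(361/2)) - 13) = 42*((2 + 2*(130321/4) + 1444) - 13) = 42*((2 + 130321/2 + 1444) - 13) = 42*(133213/2 - 13) = 42*(133187/2) = 2796927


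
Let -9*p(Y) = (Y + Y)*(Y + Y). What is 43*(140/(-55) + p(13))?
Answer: -330584/99 ≈ -3339.2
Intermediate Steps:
p(Y) = -4*Y**2/9 (p(Y) = -(Y + Y)*(Y + Y)/9 = -2*Y*2*Y/9 = -4*Y**2/9)
43*(140/(-55) + p(13)) = 43*(140/(-55) - 4/9*13**2) = 43*(140*(-1/55) - 4/9*169) = 43*(-28/11 - 676/9) = 43*(-7688/99) = -330584/99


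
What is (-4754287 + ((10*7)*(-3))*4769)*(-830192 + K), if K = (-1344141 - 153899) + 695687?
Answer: 9396564962465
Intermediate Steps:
K = -802353 (K = -1498040 + 695687 = -802353)
(-4754287 + ((10*7)*(-3))*4769)*(-830192 + K) = (-4754287 + ((10*7)*(-3))*4769)*(-830192 - 802353) = (-4754287 + (70*(-3))*4769)*(-1632545) = (-4754287 - 210*4769)*(-1632545) = (-4754287 - 1001490)*(-1632545) = -5755777*(-1632545) = 9396564962465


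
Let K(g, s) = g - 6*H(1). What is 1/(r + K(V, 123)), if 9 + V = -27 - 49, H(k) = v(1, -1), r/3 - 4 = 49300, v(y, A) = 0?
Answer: 1/147827 ≈ 6.7647e-6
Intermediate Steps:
r = 147912 (r = 12 + 3*49300 = 12 + 147900 = 147912)
H(k) = 0
V = -85 (V = -9 + (-27 - 49) = -9 - 76 = -85)
K(g, s) = g (K(g, s) = g - 6*0 = g + 0 = g)
1/(r + K(V, 123)) = 1/(147912 - 85) = 1/147827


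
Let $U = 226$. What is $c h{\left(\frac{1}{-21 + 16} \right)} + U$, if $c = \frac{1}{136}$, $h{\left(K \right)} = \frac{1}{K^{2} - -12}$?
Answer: $\frac{9251561}{40936} \approx 226.0$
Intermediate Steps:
$h{\left(K \right)} = \frac{1}{12 + K^{2}}$ ($h{\left(K \right)} = \frac{1}{K^{2} + 12} = \frac{1}{12 + K^{2}}$)
$c = \frac{1}{136} \approx 0.0073529$
$c h{\left(\frac{1}{-21 + 16} \right)} + U = \frac{1}{136 \left(12 + \left(\frac{1}{-21 + 16}\right)^{2}\right)} + 226 = \frac{1}{136 \left(12 + \left(\frac{1}{-5}\right)^{2}\right)} + 226 = \frac{1}{136 \left(12 + \left(- \frac{1}{5}\right)^{2}\right)} + 226 = \frac{1}{136 \left(12 + \frac{1}{25}\right)} + 226 = \frac{1}{136 \cdot \frac{301}{25}} + 226 = \frac{1}{136} \cdot \frac{25}{301} + 226 = \frac{25}{40936} + 226 = \frac{9251561}{40936}$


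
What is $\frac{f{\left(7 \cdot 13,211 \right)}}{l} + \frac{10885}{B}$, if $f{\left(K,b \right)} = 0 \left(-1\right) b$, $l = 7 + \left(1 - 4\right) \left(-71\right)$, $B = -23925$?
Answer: $- \frac{2177}{4785} \approx -0.45496$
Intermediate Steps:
$l = 220$ ($l = 7 + \left(1 - 4\right) \left(-71\right) = 7 - -213 = 7 + 213 = 220$)
$f{\left(K,b \right)} = 0$ ($f{\left(K,b \right)} = 0 b = 0$)
$\frac{f{\left(7 \cdot 13,211 \right)}}{l} + \frac{10885}{B} = \frac{0}{220} + \frac{10885}{-23925} = 0 \cdot \frac{1}{220} + 10885 \left(- \frac{1}{23925}\right) = 0 - \frac{2177}{4785} = - \frac{2177}{4785}$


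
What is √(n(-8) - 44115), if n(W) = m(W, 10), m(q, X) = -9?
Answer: 2*I*√11031 ≈ 210.06*I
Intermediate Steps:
n(W) = -9
√(n(-8) - 44115) = √(-9 - 44115) = √(-44124) = 2*I*√11031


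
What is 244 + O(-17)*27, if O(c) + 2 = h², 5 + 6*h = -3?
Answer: 238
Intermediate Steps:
h = -4/3 (h = -⅚ + (⅙)*(-3) = -⅚ - ½ = -4/3 ≈ -1.3333)
O(c) = -2/9 (O(c) = -2 + (-4/3)² = -2 + 16/9 = -2/9)
244 + O(-17)*27 = 244 - 2/9*27 = 244 - 6 = 238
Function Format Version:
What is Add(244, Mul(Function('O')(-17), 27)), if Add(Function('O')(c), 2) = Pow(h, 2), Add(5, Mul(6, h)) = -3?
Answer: 238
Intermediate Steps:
h = Rational(-4, 3) (h = Add(Rational(-5, 6), Mul(Rational(1, 6), -3)) = Add(Rational(-5, 6), Rational(-1, 2)) = Rational(-4, 3) ≈ -1.3333)
Function('O')(c) = Rational(-2, 9) (Function('O')(c) = Add(-2, Pow(Rational(-4, 3), 2)) = Add(-2, Rational(16, 9)) = Rational(-2, 9))
Add(244, Mul(Function('O')(-17), 27)) = Add(244, Mul(Rational(-2, 9), 27)) = Add(244, -6) = 238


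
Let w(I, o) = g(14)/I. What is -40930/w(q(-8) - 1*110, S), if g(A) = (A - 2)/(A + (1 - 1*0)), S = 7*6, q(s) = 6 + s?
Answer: 5730200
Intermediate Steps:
S = 42
g(A) = (-2 + A)/(1 + A) (g(A) = (-2 + A)/(A + (1 + 0)) = (-2 + A)/(A + 1) = (-2 + A)/(1 + A))
w(I, o) = 4/(5*I) (w(I, o) = ((-2 + 14)/(1 + 14))/I = (12/15)/I = ((1/15)*12)/I = 4/(5*I))
-40930/w(q(-8) - 1*110, S) = -40930/(4/(5*((6 - 8) - 1*110))) = -40930/(4/(5*(-2 - 110))) = -40930/((⅘)/(-112)) = -40930/((⅘)*(-1/112)) = -40930/(-1/140) = -40930*(-140) = 5730200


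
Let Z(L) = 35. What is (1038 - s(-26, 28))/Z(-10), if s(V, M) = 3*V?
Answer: 1116/35 ≈ 31.886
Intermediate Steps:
(1038 - s(-26, 28))/Z(-10) = (1038 - 3*(-26))/35 = (1038 - 1*(-78))*(1/35) = (1038 + 78)*(1/35) = 1116*(1/35) = 1116/35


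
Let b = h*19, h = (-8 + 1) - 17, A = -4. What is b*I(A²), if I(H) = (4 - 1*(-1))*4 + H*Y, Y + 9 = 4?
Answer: 27360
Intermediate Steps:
h = -24 (h = -7 - 17 = -24)
Y = -5 (Y = -9 + 4 = -5)
I(H) = 20 - 5*H (I(H) = (4 - 1*(-1))*4 + H*(-5) = (4 + 1)*4 - 5*H = 5*4 - 5*H = 20 - 5*H)
b = -456 (b = -24*19 = -456)
b*I(A²) = -456*(20 - 5*(-4)²) = -456*(20 - 5*16) = -456*(20 - 80) = -456*(-60) = 27360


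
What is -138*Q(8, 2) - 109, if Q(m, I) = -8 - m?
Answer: 2099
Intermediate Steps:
-138*Q(8, 2) - 109 = -138*(-8 - 1*8) - 109 = -138*(-8 - 8) - 109 = -138*(-16) - 109 = 2208 - 109 = 2099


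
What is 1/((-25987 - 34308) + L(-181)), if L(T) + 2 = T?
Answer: -1/60478 ≈ -1.6535e-5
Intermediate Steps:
L(T) = -2 + T
1/((-25987 - 34308) + L(-181)) = 1/((-25987 - 34308) + (-2 - 181)) = 1/(-60295 - 183) = 1/(-60478) = -1/60478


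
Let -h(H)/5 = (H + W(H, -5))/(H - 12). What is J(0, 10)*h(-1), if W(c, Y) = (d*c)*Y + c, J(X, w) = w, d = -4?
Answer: -1100/13 ≈ -84.615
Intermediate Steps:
W(c, Y) = c - 4*Y*c (W(c, Y) = (-4*c)*Y + c = -4*Y*c + c = c - 4*Y*c)
h(H) = -110*H/(-12 + H) (h(H) = -5*(H + H*(1 - 4*(-5)))/(H - 12) = -5*(H + H*(1 + 20))/(-12 + H) = -5*(H + H*21)/(-12 + H) = -5*(H + 21*H)/(-12 + H) = -5*22*H/(-12 + H) = -110*H/(-12 + H))
J(0, 10)*h(-1) = 10*(-110*(-1)/(-12 - 1)) = 10*(-110*(-1)/(-13)) = 10*(-110*(-1)*(-1/13)) = 10*(-110/13) = -1100/13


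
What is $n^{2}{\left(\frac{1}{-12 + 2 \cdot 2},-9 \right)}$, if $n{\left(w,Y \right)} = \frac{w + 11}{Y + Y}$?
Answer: $\frac{841}{2304} \approx 0.36502$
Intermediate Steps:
$n{\left(w,Y \right)} = \frac{11 + w}{2 Y}$
$n^{2}{\left(\frac{1}{-12 + 2 \cdot 2},-9 \right)} = \left(\frac{11 + \frac{1}{-12 + 2 \cdot 2}}{2 \left(-9\right)}\right)^{2} = \left(\frac{1}{2} \left(- \frac{1}{9}\right) \left(11 + \frac{1}{-12 + 4}\right)\right)^{2} = \left(\frac{1}{2} \left(- \frac{1}{9}\right) \left(11 + \frac{1}{-8}\right)\right)^{2} = \left(\frac{1}{2} \left(- \frac{1}{9}\right) \left(11 - \frac{1}{8}\right)\right)^{2} = \left(\frac{1}{2} \left(- \frac{1}{9}\right) \frac{87}{8}\right)^{2} = \left(- \frac{29}{48}\right)^{2} = \frac{841}{2304}$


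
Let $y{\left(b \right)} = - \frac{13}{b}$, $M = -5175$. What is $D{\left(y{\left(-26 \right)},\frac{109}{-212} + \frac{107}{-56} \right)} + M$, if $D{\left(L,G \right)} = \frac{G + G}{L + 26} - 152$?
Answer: $- \frac{209496799}{39326} \approx -5327.2$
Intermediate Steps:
$D{\left(L,G \right)} = -152 + \frac{2 G}{26 + L}$ ($D{\left(L,G \right)} = \frac{2 G}{26 + L} - 152 = -152 + \frac{2 G}{26 + L}$)
$D{\left(y{\left(-26 \right)},\frac{109}{-212} + \frac{107}{-56} \right)} + M = \frac{2 \left(-1976 + \left(\frac{109}{-212} + \frac{107}{-56}\right) - 76 \left(- \frac{13}{-26}\right)\right)}{26 - \frac{13}{-26}} - 5175 = \frac{2 \left(-1976 + \left(109 \left(- \frac{1}{212}\right) + 107 \left(- \frac{1}{56}\right)\right) - 76 \left(\left(-13\right) \left(- \frac{1}{26}\right)\right)\right)}{26 - - \frac{1}{2}} - 5175 = \frac{2 \left(-1976 - \frac{7197}{2968} - 38\right)}{26 + \frac{1}{2}} - 5175 = \frac{2 \left(-1976 - \frac{7197}{2968} - 38\right)}{\frac{53}{2}} - 5175 = 2 \cdot \frac{2}{53} \left(- \frac{5984749}{2968}\right) - 5175 = - \frac{5984749}{39326} - 5175 = - \frac{209496799}{39326}$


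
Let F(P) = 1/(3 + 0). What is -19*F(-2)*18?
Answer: -114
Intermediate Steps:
F(P) = ⅓ (F(P) = 1/3 = ⅓)
-19*F(-2)*18 = -19*⅓*18 = -19/3*18 = -114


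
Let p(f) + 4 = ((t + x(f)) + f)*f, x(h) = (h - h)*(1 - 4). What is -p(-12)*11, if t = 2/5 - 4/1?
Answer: -10076/5 ≈ -2015.2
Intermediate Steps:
t = -18/5 (t = 2*(1/5) - 4*1 = 2/5 - 4 = -18/5 ≈ -3.6000)
x(h) = 0 (x(h) = 0*(-3) = 0)
p(f) = -4 + f*(-18/5 + f) (p(f) = -4 + ((-18/5 + 0) + f)*f = -4 + (-18/5 + f)*f = -4 + f*(-18/5 + f))
-p(-12)*11 = -(-4 + (-12)**2 - 18/5*(-12))*11 = -(-4 + 144 + 216/5)*11 = -916*11/5 = -1*10076/5 = -10076/5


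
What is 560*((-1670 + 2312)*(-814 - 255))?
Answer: -384326880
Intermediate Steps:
560*((-1670 + 2312)*(-814 - 255)) = 560*(642*(-1069)) = 560*(-686298) = -384326880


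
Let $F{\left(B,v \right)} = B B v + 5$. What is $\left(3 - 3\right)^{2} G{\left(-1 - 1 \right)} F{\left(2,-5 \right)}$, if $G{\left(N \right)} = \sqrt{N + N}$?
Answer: $0$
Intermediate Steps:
$F{\left(B,v \right)} = 5 + v B^{2}$ ($F{\left(B,v \right)} = B^{2} v + 5 = v B^{2} + 5 = 5 + v B^{2}$)
$G{\left(N \right)} = \sqrt{2} \sqrt{N}$ ($G{\left(N \right)} = \sqrt{2 N} = \sqrt{2} \sqrt{N}$)
$\left(3 - 3\right)^{2} G{\left(-1 - 1 \right)} F{\left(2,-5 \right)} = \left(3 - 3\right)^{2} \sqrt{2} \sqrt{-1 - 1} \left(5 - 5 \cdot 2^{2}\right) = 0^{2} \sqrt{2} \sqrt{-2} \left(5 - 20\right) = 0 \sqrt{2} i \sqrt{2} \left(5 - 20\right) = 0 \cdot 2 i \left(-15\right) = 0 \left(-15\right) = 0$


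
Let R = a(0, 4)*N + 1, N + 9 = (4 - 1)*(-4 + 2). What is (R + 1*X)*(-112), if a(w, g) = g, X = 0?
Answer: 6608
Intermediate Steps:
N = -15 (N = -9 + (4 - 1)*(-4 + 2) = -9 + 3*(-2) = -9 - 6 = -15)
R = -59 (R = 4*(-15) + 1 = -60 + 1 = -59)
(R + 1*X)*(-112) = (-59 + 1*0)*(-112) = (-59 + 0)*(-112) = -59*(-112) = 6608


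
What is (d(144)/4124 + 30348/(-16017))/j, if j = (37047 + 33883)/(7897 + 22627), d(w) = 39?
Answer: -27494493/33888970 ≈ -0.81131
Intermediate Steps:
j = 35465/15262 (j = 70930/30524 = 70930*(1/30524) = 35465/15262 ≈ 2.3237)
(d(144)/4124 + 30348/(-16017))/j = (39/4124 + 30348/(-16017))/(35465/15262) = (39*(1/4124) + 30348*(-1/16017))*(15262/35465) = (39/4124 - 36/19)*(15262/35465) = -147723/78356*15262/35465 = -27494493/33888970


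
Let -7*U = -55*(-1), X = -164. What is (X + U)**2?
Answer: 1447209/49 ≈ 29535.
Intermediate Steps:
U = -55/7 (U = -(-55)*(-1)/7 = -1/7*55 = -55/7 ≈ -7.8571)
(X + U)**2 = (-164 - 55/7)**2 = (-1203/7)**2 = 1447209/49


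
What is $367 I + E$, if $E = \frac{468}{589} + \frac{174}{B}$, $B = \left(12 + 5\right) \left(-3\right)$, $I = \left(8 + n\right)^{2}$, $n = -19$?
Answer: $\frac{444621085}{10013} \approx 44404.0$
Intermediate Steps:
$I = 121$ ($I = \left(8 - 19\right)^{2} = \left(-11\right)^{2} = 121$)
$B = -51$ ($B = 17 \left(-3\right) = -51$)
$E = - \frac{26206}{10013}$ ($E = \frac{468}{589} + \frac{174}{-51} = 468 \cdot \frac{1}{589} + 174 \left(- \frac{1}{51}\right) = \frac{468}{589} - \frac{58}{17} = - \frac{26206}{10013} \approx -2.6172$)
$367 I + E = 367 \cdot 121 - \frac{26206}{10013} = 44407 - \frac{26206}{10013} = \frac{444621085}{10013}$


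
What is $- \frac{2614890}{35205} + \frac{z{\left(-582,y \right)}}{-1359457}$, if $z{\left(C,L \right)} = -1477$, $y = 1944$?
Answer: $- \frac{236985234463}{3190645579} \approx -74.275$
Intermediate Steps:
$- \frac{2614890}{35205} + \frac{z{\left(-582,y \right)}}{-1359457} = - \frac{2614890}{35205} - \frac{1477}{-1359457} = \left(-2614890\right) \frac{1}{35205} - - \frac{1477}{1359457} = - \frac{174326}{2347} + \frac{1477}{1359457} = - \frac{236985234463}{3190645579}$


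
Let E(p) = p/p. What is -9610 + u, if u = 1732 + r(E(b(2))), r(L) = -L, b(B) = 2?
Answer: -7879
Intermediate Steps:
E(p) = 1
u = 1731 (u = 1732 - 1*1 = 1732 - 1 = 1731)
-9610 + u = -9610 + 1731 = -7879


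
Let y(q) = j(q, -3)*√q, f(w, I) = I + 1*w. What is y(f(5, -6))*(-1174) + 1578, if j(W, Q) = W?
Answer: 1578 + 1174*I ≈ 1578.0 + 1174.0*I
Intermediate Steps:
f(w, I) = I + w
y(q) = q^(3/2) (y(q) = q*√q = q^(3/2))
y(f(5, -6))*(-1174) + 1578 = (-6 + 5)^(3/2)*(-1174) + 1578 = (-1)^(3/2)*(-1174) + 1578 = -I*(-1174) + 1578 = 1174*I + 1578 = 1578 + 1174*I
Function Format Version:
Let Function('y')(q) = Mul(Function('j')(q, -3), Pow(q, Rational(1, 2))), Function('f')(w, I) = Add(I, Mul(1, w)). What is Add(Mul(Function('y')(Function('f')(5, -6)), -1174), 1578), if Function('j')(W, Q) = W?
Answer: Add(1578, Mul(1174, I)) ≈ Add(1578.0, Mul(1174.0, I))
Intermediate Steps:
Function('f')(w, I) = Add(I, w)
Function('y')(q) = Pow(q, Rational(3, 2)) (Function('y')(q) = Mul(q, Pow(q, Rational(1, 2))) = Pow(q, Rational(3, 2)))
Add(Mul(Function('y')(Function('f')(5, -6)), -1174), 1578) = Add(Mul(Pow(Add(-6, 5), Rational(3, 2)), -1174), 1578) = Add(Mul(Pow(-1, Rational(3, 2)), -1174), 1578) = Add(Mul(Mul(-1, I), -1174), 1578) = Add(Mul(1174, I), 1578) = Add(1578, Mul(1174, I))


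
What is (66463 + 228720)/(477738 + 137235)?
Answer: 295183/614973 ≈ 0.47999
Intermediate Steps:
(66463 + 228720)/(477738 + 137235) = 295183/614973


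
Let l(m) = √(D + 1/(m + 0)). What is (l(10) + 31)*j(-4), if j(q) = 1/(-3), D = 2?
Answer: -31/3 - √210/30 ≈ -10.816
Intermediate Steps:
j(q) = -⅓
l(m) = √(2 + 1/m) (l(m) = √(2 + 1/(m + 0)) = √(2 + 1/m))
(l(10) + 31)*j(-4) = (√(2 + 1/10) + 31)*(-⅓) = (√(2 + ⅒) + 31)*(-⅓) = (√(21/10) + 31)*(-⅓) = (√210/10 + 31)*(-⅓) = (31 + √210/10)*(-⅓) = -31/3 - √210/30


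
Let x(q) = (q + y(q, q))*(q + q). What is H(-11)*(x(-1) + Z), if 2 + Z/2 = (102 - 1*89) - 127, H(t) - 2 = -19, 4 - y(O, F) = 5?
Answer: 3876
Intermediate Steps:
y(O, F) = -1 (y(O, F) = 4 - 1*5 = 4 - 5 = -1)
H(t) = -17 (H(t) = 2 - 19 = -17)
Z = -232 (Z = -4 + 2*((102 - 1*89) - 127) = -4 + 2*((102 - 89) - 127) = -4 + 2*(13 - 127) = -4 + 2*(-114) = -4 - 228 = -232)
x(q) = 2*q*(-1 + q) (x(q) = (q - 1)*(q + q) = (-1 + q)*(2*q) = 2*q*(-1 + q))
H(-11)*(x(-1) + Z) = -17*(2*(-1)*(-1 - 1) - 232) = -17*(2*(-1)*(-2) - 232) = -17*(4 - 232) = -17*(-228) = 3876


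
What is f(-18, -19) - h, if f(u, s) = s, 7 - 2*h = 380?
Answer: 335/2 ≈ 167.50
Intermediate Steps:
h = -373/2 (h = 7/2 - 1/2*380 = 7/2 - 190 = -373/2 ≈ -186.50)
f(-18, -19) - h = -19 - 1*(-373/2) = -19 + 373/2 = 335/2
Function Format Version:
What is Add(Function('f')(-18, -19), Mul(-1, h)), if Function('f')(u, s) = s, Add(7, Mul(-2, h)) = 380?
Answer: Rational(335, 2) ≈ 167.50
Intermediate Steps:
h = Rational(-373, 2) (h = Add(Rational(7, 2), Mul(Rational(-1, 2), 380)) = Add(Rational(7, 2), -190) = Rational(-373, 2) ≈ -186.50)
Add(Function('f')(-18, -19), Mul(-1, h)) = Add(-19, Mul(-1, Rational(-373, 2))) = Add(-19, Rational(373, 2)) = Rational(335, 2)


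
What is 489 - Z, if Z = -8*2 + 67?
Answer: 438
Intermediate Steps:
Z = 51 (Z = -16 + 67 = 51)
489 - Z = 489 - 1*51 = 489 - 51 = 438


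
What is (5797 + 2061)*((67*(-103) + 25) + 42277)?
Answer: 278181058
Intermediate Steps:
(5797 + 2061)*((67*(-103) + 25) + 42277) = 7858*((-6901 + 25) + 42277) = 7858*(-6876 + 42277) = 7858*35401 = 278181058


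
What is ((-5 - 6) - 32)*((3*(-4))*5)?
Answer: 2580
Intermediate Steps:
((-5 - 6) - 32)*((3*(-4))*5) = (-11 - 32)*(-12*5) = -43*(-60) = 2580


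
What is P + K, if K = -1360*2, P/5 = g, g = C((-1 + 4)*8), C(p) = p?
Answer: -2600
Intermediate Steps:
g = 24 (g = (-1 + 4)*8 = 3*8 = 24)
P = 120 (P = 5*24 = 120)
K = -2720
P + K = 120 - 2720 = -2600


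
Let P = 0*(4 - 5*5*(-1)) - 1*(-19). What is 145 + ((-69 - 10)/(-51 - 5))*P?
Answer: 9621/56 ≈ 171.80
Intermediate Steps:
P = 19 (P = 0*(4 - 25*(-1)) + 19 = 0*(4 + 25) + 19 = 0*29 + 19 = 0 + 19 = 19)
145 + ((-69 - 10)/(-51 - 5))*P = 145 + ((-69 - 10)/(-51 - 5))*19 = 145 - 79/(-56)*19 = 145 - 79*(-1/56)*19 = 145 + (79/56)*19 = 145 + 1501/56 = 9621/56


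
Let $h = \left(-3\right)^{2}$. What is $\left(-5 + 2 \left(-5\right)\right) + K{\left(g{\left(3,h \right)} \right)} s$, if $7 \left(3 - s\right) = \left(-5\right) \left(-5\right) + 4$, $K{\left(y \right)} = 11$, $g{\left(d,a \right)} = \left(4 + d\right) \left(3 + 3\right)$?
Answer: $- \frac{193}{7} \approx -27.571$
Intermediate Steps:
$h = 9$
$g{\left(d,a \right)} = 24 + 6 d$ ($g{\left(d,a \right)} = \left(4 + d\right) 6 = 24 + 6 d$)
$s = - \frac{8}{7}$ ($s = 3 - \frac{\left(-5\right) \left(-5\right) + 4}{7} = 3 - \frac{25 + 4}{7} = 3 - \frac{29}{7} = - \frac{8}{7} \approx -1.1429$)
$\left(-5 + 2 \left(-5\right)\right) + K{\left(g{\left(3,h \right)} \right)} s = \left(-5 + 2 \left(-5\right)\right) + 11 \left(- \frac{8}{7}\right) = \left(-5 - 10\right) - \frac{88}{7} = -15 - \frac{88}{7} = - \frac{193}{7}$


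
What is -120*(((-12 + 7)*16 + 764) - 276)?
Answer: -48960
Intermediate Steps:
-120*(((-12 + 7)*16 + 764) - 276) = -120*((-5*16 + 764) - 276) = -120*((-80 + 764) - 276) = -120*(684 - 276) = -120*408 = -48960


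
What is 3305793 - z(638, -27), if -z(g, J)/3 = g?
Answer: 3307707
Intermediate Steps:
z(g, J) = -3*g
3305793 - z(638, -27) = 3305793 - (-3)*638 = 3305793 - 1*(-1914) = 3305793 + 1914 = 3307707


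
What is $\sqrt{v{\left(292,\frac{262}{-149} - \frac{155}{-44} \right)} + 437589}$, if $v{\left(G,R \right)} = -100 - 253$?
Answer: $2 \sqrt{109309} \approx 661.24$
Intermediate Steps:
$v{\left(G,R \right)} = -353$
$\sqrt{v{\left(292,\frac{262}{-149} - \frac{155}{-44} \right)} + 437589} = \sqrt{-353 + 437589} = \sqrt{437236} = 2 \sqrt{109309}$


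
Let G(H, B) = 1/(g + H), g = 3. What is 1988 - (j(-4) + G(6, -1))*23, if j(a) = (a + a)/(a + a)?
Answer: 17662/9 ≈ 1962.4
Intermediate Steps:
G(H, B) = 1/(3 + H)
j(a) = 1 (j(a) = (2*a)/((2*a)) = (2*a)*(1/(2*a)) = 1)
1988 - (j(-4) + G(6, -1))*23 = 1988 - (1 + 1/(3 + 6))*23 = 1988 - (1 + 1/9)*23 = 1988 - (1 + ⅑)*23 = 1988 - 10*23/9 = 1988 - 1*230/9 = 1988 - 230/9 = 17662/9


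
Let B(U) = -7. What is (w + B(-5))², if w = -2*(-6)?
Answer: 25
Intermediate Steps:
w = 12
(w + B(-5))² = (12 - 7)² = 5² = 25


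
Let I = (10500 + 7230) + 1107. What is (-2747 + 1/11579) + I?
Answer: 186306111/11579 ≈ 16090.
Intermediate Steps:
I = 18837 (I = 17730 + 1107 = 18837)
(-2747 + 1/11579) + I = (-2747 + 1/11579) + 18837 = -31807512/11579 + 18837 = 186306111/11579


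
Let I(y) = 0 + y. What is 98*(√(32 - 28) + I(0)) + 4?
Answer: 200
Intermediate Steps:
I(y) = y
98*(√(32 - 28) + I(0)) + 4 = 98*(√(32 - 28) + 0) + 4 = 98*(√4 + 0) + 4 = 98*(2 + 0) + 4 = 98*2 + 4 = 196 + 4 = 200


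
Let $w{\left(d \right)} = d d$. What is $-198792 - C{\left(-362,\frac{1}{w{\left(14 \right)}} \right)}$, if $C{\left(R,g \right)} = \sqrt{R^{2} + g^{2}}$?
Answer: $-198792 - \frac{\sqrt{5034186305}}{196} \approx -1.9915 \cdot 10^{5}$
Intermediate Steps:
$w{\left(d \right)} = d^{2}$
$-198792 - C{\left(-362,\frac{1}{w{\left(14 \right)}} \right)} = -198792 - \sqrt{\left(-362\right)^{2} + \left(\frac{1}{14^{2}}\right)^{2}} = -198792 - \sqrt{131044 + \left(\frac{1}{196}\right)^{2}} = -198792 - \sqrt{131044 + \frac{1}{38416}} = -198792 - \sqrt{\frac{5034186305}{38416}} = -198792 - \frac{\sqrt{5034186305}}{196}$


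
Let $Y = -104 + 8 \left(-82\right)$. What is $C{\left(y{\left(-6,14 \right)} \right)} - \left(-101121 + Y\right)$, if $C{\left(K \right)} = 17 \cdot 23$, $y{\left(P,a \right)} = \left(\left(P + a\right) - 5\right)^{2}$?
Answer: $102272$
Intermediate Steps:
$y{\left(P,a \right)} = \left(-5 + P + a\right)^{2}$
$Y = -760$ ($Y = -104 - 656 = -760$)
$C{\left(K \right)} = 391$
$C{\left(y{\left(-6,14 \right)} \right)} - \left(-101121 + Y\right) = 391 + \left(101121 - -760\right) = 391 + \left(101121 + 760\right) = 391 + 101881 = 102272$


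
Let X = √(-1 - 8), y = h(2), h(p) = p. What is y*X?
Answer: 6*I ≈ 6.0*I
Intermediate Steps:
y = 2
X = 3*I (X = √(-9) = 3*I ≈ 3.0*I)
y*X = 2*(3*I) = 6*I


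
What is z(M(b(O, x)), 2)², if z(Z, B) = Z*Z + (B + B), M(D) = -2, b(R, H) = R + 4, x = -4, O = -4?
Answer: 64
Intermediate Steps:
b(R, H) = 4 + R
z(Z, B) = Z² + 2*B
z(M(b(O, x)), 2)² = ((-2)² + 2*2)² = (4 + 4)² = 8² = 64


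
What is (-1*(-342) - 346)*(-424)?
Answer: 1696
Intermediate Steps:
(-1*(-342) - 346)*(-424) = (342 - 346)*(-424) = -4*(-424) = 1696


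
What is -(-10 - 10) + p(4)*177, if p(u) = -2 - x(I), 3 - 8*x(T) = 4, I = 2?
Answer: -2495/8 ≈ -311.88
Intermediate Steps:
x(T) = -1/8 (x(T) = 3/8 - 1/8*4 = 3/8 - 1/2 = -1/8)
p(u) = -15/8 (p(u) = -2 - 1*(-1/8) = -2 + 1/8 = -15/8)
-(-10 - 10) + p(4)*177 = -(-10 - 10) - 15/8*177 = -1*(-20) - 2655/8 = 20 - 2655/8 = -2495/8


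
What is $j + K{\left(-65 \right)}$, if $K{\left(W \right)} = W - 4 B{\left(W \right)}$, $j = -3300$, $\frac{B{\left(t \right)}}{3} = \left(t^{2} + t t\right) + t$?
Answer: $-103985$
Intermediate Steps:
$B{\left(t \right)} = 3 t + 6 t^{2}$ ($B{\left(t \right)} = 3 \left(\left(t^{2} + t t\right) + t\right) = 3 \left(\left(t^{2} + t^{2}\right) + t\right) = 3 \left(2 t^{2} + t\right) = 3 \left(t + 2 t^{2}\right) = 3 t + 6 t^{2}$)
$K{\left(W \right)} = W - 12 W \left(1 + 2 W\right)$ ($K{\left(W \right)} = W - 4 \cdot 3 W \left(1 + 2 W\right) = W - 12 W \left(1 + 2 W\right)$)
$j + K{\left(-65 \right)} = -3300 - 65 \left(-11 - -1560\right) = -3300 - 65 \left(-11 + 1560\right) = -3300 - 100685 = -103985$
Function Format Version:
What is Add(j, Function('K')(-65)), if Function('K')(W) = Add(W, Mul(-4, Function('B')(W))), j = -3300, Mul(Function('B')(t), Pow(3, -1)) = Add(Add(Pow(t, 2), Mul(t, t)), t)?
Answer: -103985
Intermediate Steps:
Function('B')(t) = Add(Mul(3, t), Mul(6, Pow(t, 2))) (Function('B')(t) = Mul(3, Add(Add(Pow(t, 2), Mul(t, t)), t)) = Mul(3, Add(Add(Pow(t, 2), Pow(t, 2)), t)) = Mul(3, Add(Mul(2, Pow(t, 2)), t)) = Mul(3, Add(t, Mul(2, Pow(t, 2)))) = Add(Mul(3, t), Mul(6, Pow(t, 2))))
Function('K')(W) = Add(W, Mul(-12, W, Add(1, Mul(2, W)))) (Function('K')(W) = Add(W, Mul(-4, Mul(3, W, Add(1, Mul(2, W))))) = Add(W, Mul(-12, W, Add(1, Mul(2, W)))))
Add(j, Function('K')(-65)) = Add(-3300, Mul(-65, Add(-11, Mul(-24, -65)))) = Add(-3300, Mul(-65, Add(-11, 1560))) = Add(-3300, Mul(-65, 1549)) = Add(-3300, -100685) = -103985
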